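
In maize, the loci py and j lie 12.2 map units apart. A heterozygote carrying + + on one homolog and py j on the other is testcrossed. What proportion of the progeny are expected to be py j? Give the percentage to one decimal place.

A map distance of 12.2 map units corresponds to a recombination frequency of 0.122.
The F1 is + + / py j, so py j is a parental gamete class with expected frequency (1 − r)/2 = 0.878/2 = 0.4390.
That is 0.4390 = 43.9% of the progeny.

43.9%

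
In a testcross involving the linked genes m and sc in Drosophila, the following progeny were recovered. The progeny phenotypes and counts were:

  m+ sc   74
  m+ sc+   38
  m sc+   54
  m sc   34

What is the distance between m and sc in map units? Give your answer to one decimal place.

The two most frequent classes, m+ sc (74) and m sc+ (54), are the parental types, so the F1 was m+ sc / m sc+.
The recombinant classes are m+ sc+ and m sc: 38 + 34 = 72.
Recombination frequency = 72/200 = 0.3600 ≈ 36.0%, i.e. 36.0 map units.

36.0 map units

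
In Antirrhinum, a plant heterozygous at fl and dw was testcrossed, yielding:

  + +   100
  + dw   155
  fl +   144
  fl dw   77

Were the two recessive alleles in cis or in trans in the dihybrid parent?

trans

The two most frequent classes are + dw (155) and fl + (144); these are the parental (non-recombinant) types.
So the F1 carried + dw on one chromosome and fl + on the other — the recessive alleles are on opposite chromosomes (trans / repulsion).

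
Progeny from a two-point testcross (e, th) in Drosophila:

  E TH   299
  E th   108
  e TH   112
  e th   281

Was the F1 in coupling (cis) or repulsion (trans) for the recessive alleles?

cis

The two most frequent classes are E TH (299) and e th (281); these are the parental (non-recombinant) types.
So the F1 carried E TH on one chromosome and e th on the other — the recessive alleles are on the same chromosome (cis / coupling).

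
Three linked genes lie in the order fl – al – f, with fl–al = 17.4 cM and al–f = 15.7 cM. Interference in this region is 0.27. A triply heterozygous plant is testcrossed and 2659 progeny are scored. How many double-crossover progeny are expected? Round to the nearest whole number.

Map distances give recombination frequencies of 0.174 and 0.157 for the two intervals.
With interference 0.27 (so coincidence = 0.73), expected double-crossover frequency = 0.174 × 0.157 × 0.73 = 0.01994.
Expected number = 0.01994 × 2659 = 53.03 ≈ 53.

53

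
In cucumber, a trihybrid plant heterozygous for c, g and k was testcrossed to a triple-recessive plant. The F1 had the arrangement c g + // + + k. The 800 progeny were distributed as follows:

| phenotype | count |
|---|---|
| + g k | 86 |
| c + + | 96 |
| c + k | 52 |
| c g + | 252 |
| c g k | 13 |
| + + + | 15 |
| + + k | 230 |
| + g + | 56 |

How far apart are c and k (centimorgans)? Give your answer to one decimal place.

17.0 centimorgans

The two rarest classes, c g k and + + +, are the double crossovers. Comparing them with the parentals, only the k allele has switched, so k is the middle locus and the order is c – k – g.
Crossovers in the c–k interval produce the single-crossover classes + g + and c + k (56 + 52 = 108) plus the double crossovers (28).
RF(c–k) = (108 + 28) / 800 = 136/800 = 0.1700 → 17.0 centimorgans.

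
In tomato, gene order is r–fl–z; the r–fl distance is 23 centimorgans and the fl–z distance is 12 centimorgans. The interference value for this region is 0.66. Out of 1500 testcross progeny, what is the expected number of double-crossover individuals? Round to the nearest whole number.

Map distances give recombination frequencies of 0.230 and 0.120 for the two intervals.
With interference 0.66 (so coincidence = 0.34), expected double-crossover frequency = 0.230 × 0.120 × 0.34 = 0.00938.
Expected number = 0.00938 × 1500 = 14.08 ≈ 14.

14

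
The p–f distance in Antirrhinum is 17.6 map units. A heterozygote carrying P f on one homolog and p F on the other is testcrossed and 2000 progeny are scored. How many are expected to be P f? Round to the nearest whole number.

A map distance of 17.6 map units corresponds to a recombination frequency of 0.176.
The F1 is P f / p F, so P f is a parental gamete class with expected frequency (1 − r)/2 = 0.824/2 = 0.4120.
Expected number = 0.4120 × 2000 = 824.00 ≈ 824.

824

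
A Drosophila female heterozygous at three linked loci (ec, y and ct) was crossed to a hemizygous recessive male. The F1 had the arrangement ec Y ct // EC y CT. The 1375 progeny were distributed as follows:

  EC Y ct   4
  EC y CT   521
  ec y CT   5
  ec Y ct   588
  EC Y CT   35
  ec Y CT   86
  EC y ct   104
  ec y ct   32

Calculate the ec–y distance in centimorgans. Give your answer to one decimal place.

5.5 centimorgans

The two rarest classes, EC Y ct and ec y CT, are the double crossovers. Comparing them with the parentals, only the ec allele has switched, so ec is the middle locus and the order is y – ec – ct.
Crossovers in the y–ec interval produce the single-crossover classes ec y ct and EC Y CT (32 + 35 = 67) plus the double crossovers (9).
RF(y–ec) = (67 + 9) / 1375 = 76/1375 = 0.0553 → 5.5 centimorgans.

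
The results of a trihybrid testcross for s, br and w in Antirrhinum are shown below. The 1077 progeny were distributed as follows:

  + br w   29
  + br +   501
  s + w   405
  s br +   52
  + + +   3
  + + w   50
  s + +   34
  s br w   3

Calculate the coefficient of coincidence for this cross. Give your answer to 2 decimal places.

0.87

The two most frequent reciprocal classes, + br + and s + w, are the parental types, so the F1 was + br + / s + w.
The two rarest classes, + + + and s br w, are the double crossovers. Comparing them with the parentals, only the br allele has switched, so br is the middle locus and the order is s – br – w.
s–br: (102 + 6)/1077 = 0.1003; br–w: (63 + 6)/1077 = 0.0641.
Expected DCO frequency = 0.1003 × 0.0641 ≈ 0.00643; observed = 6/1077 ≈ 0.00557.
Coefficient of coincidence = 0.00557/0.00643 ≈ 0.87.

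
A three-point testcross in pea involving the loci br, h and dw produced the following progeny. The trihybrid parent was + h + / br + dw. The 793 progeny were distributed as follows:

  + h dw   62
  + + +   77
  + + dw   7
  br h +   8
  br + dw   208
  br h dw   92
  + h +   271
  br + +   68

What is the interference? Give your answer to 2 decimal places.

0.55

The two rarest classes, br h + and + + dw, are the double crossovers. Comparing them with the parentals, only the br allele has switched, so br is the middle locus and the order is dw – br – h.
dw–br: (130 + 15)/793 = 0.1828; br–h: (169 + 15)/793 = 0.2320.
Expected DCO frequency = 0.1828 × 0.2320 ≈ 0.04241; observed = 15/793 ≈ 0.01892.
Coefficient of coincidence = 0.01892/0.04241 ≈ 0.45; interference = 1 − 0.45 = 0.55.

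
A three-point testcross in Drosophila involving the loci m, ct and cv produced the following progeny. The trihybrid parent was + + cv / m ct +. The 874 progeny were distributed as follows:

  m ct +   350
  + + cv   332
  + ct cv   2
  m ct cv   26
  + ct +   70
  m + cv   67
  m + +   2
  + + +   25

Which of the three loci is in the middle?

The two rarest classes, + ct cv and m + +, are the double crossovers. Comparing them with the parentals, only the ct allele has switched, so ct is the middle locus and the order is m – ct – cv.

ct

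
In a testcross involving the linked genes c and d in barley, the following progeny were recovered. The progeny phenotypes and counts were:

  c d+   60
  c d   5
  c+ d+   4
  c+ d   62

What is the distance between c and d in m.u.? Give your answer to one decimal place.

The two most frequent classes, c+ d (62) and c d+ (60), are the parental types, so the F1 was c+ d / c d+.
The recombinant classes are c+ d+ and c d: 4 + 5 = 9.
Recombination frequency = 9/131 = 0.0687 ≈ 6.9%, i.e. 6.9 m.u.

6.9 m.u.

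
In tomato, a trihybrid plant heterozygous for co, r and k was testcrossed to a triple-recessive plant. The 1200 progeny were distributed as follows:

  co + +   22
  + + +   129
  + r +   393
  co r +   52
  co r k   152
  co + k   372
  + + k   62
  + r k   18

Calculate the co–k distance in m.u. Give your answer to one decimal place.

12.8 m.u.

The two most frequent reciprocal classes, + r + and co + k, are the parental types, so the F1 was + r + / co + k.
The two rarest classes, + r k and co + +, are the double crossovers. Comparing them with the parentals, only the k allele has switched, so k is the middle locus and the order is r – k – co.
Crossovers in the k–co interval produce the single-crossover classes co r + and + + k (52 + 62 = 114) plus the double crossovers (40).
RF(k–co) = (114 + 40) / 1200 = 154/1200 = 0.1283 → 12.8 m.u.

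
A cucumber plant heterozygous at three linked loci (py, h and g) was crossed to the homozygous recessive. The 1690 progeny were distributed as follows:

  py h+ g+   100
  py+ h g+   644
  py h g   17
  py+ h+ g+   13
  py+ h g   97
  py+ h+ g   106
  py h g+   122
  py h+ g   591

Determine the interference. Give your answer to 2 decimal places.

The two most frequent reciprocal classes, py h+ g and py+ h g+, are the parental types, so the F1 was py h+ g / py+ h g+.
The two rarest classes, py h g and py+ h+ g+, are the double crossovers. Comparing them with the parentals, only the h allele has switched, so h is the middle locus and the order is py – h – g.
py–h: (228 + 30)/1690 = 0.1527; h–g: (197 + 30)/1690 = 0.1343.
Expected DCO frequency = 0.1527 × 0.1343 ≈ 0.02051; observed = 30/1690 ≈ 0.01775.
Coefficient of coincidence = 0.01775/0.02051 ≈ 0.87; interference = 1 − 0.87 = 0.13.

0.13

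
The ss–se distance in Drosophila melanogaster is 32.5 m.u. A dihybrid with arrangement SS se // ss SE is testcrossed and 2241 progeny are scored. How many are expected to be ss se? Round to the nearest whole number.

A map distance of 32.5 m.u. corresponds to a recombination frequency of 0.325.
The F1 is SS se / ss SE, so ss se is a recombinant gamete class with expected frequency r/2 = 0.325/2 = 0.1625.
Expected number = 0.1625 × 2241 = 364.16 ≈ 364.

364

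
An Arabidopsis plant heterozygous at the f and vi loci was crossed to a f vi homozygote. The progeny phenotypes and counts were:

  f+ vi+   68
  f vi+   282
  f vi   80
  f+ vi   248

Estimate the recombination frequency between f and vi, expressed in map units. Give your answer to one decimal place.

The two most frequent classes, f+ vi (248) and f vi+ (282), are the parental types, so the F1 was f+ vi / f vi+.
The recombinant classes are f+ vi+ and f vi: 68 + 80 = 148.
Recombination frequency = 148/678 = 0.2183 ≈ 21.8%, i.e. 21.8 map units.

21.8 map units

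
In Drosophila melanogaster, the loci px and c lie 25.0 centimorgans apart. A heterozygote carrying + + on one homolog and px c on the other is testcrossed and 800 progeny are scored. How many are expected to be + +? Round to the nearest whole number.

A map distance of 25.0 centimorgans corresponds to a recombination frequency of 0.250.
The F1 is + + / px c, so + + is a parental gamete class with expected frequency (1 − r)/2 = 0.750/2 = 0.3750.
Expected number = 0.3750 × 800 = 300.00 ≈ 300.

300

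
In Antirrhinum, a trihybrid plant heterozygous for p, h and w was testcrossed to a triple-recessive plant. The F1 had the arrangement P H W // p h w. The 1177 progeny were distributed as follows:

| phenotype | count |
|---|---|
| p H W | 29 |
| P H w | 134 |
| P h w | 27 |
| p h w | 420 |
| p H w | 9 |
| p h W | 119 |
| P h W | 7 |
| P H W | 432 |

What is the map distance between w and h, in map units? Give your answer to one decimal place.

The two rarest classes, P h W and p H w, are the double crossovers. Comparing them with the parentals, only the h allele has switched, so h is the middle locus and the order is p – h – w.
Crossovers in the h–w interval produce the single-crossover classes P H w and p h W (134 + 119 = 253) plus the double crossovers (16).
RF(h–w) = (253 + 16) / 1177 = 269/1177 = 0.2285 → 22.9 map units.

22.9 map units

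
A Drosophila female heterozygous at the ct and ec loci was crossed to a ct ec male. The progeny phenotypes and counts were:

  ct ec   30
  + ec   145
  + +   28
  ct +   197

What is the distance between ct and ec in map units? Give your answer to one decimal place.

14.5 map units

The two most frequent classes, + ec (145) and ct + (197), are the parental types, so the F1 was + ec / ct +.
The recombinant classes are + + and ct ec: 28 + 30 = 58.
Recombination frequency = 58/400 = 0.1450 ≈ 14.5%, i.e. 14.5 map units.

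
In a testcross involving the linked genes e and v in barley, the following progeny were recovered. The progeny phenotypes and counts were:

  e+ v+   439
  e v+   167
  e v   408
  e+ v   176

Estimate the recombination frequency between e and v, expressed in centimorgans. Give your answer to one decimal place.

28.8 centimorgans

The two most frequent classes, e+ v+ (439) and e v (408), are the parental types, so the F1 was e+ v+ / e v.
The recombinant classes are e+ v and e v+: 176 + 167 = 343.
Recombination frequency = 343/1190 = 0.2882 ≈ 28.8%, i.e. 28.8 centimorgans.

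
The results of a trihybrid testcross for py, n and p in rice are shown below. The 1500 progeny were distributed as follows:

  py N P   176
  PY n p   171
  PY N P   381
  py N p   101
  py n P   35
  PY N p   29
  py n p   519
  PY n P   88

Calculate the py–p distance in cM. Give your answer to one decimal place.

The two most frequent reciprocal classes, PY N P and py n p, are the parental types, so the F1 was PY N P / py n p.
The two rarest classes, PY N p and py n P, are the double crossovers. Comparing them with the parentals, only the p allele has switched, so p is the middle locus and the order is n – p – py.
Crossovers in the p–py interval produce the single-crossover classes py N P and PY n p (176 + 171 = 347) plus the double crossovers (64).
RF(p–py) = (347 + 64) / 1500 = 411/1500 = 0.2740 → 27.4 cM.

27.4 cM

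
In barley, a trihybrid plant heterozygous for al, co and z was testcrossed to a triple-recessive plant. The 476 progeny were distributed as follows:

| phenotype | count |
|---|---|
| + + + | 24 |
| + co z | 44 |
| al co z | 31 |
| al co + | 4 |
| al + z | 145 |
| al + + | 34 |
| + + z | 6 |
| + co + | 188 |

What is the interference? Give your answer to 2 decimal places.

The two most frequent reciprocal classes, + co + and al + z, are the parental types, so the F1 was + co + / al + z.
The two rarest classes, al co + and + + z, are the double crossovers. Comparing them with the parentals, only the al allele has switched, so al is the middle locus and the order is co – al – z.
co–al: (55 + 10)/476 = 0.1366; al–z: (78 + 10)/476 = 0.1849.
Expected DCO frequency = 0.1366 × 0.1849 ≈ 0.02526; observed = 10/476 ≈ 0.02101.
Coefficient of coincidence = 0.02101/0.02526 ≈ 0.83; interference = 1 − 0.83 = 0.17.

0.17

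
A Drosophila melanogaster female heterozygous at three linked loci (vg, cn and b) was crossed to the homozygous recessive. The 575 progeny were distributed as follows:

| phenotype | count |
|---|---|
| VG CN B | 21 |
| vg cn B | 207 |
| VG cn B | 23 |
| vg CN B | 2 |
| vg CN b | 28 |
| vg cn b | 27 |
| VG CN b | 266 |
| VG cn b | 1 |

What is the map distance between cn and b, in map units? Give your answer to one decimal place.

The two most frequent reciprocal classes, VG CN b and vg cn B, are the parental types, so the F1 was VG CN b / vg cn B.
The two rarest classes, VG cn b and vg CN B, are the double crossovers. Comparing them with the parentals, only the cn allele has switched, so cn is the middle locus and the order is vg – cn – b.
Crossovers in the cn–b interval produce the single-crossover classes VG CN B and vg cn b (21 + 27 = 48) plus the double crossovers (3).
RF(cn–b) = (48 + 3) / 575 = 51/575 = 0.0887 → 8.9 map units.

8.9 map units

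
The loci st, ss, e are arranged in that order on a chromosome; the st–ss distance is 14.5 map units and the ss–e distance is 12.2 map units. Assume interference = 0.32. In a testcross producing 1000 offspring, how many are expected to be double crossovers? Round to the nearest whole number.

12

Map distances give recombination frequencies of 0.145 and 0.122 for the two intervals.
With interference 0.32 (so coincidence = 0.68), expected double-crossover frequency = 0.145 × 0.122 × 0.68 = 0.01203.
Expected number = 0.01203 × 1000 = 12.03 ≈ 12.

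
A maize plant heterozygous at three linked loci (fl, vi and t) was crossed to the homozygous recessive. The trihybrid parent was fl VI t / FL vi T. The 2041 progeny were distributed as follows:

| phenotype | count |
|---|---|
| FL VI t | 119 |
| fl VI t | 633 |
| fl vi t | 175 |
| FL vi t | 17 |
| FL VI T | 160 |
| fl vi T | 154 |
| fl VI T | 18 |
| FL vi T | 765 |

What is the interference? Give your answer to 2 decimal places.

0.37

The two rarest classes, fl VI T and FL vi t, are the double crossovers. Comparing them with the parentals, only the t allele has switched, so t is the middle locus and the order is fl – t – vi.
fl–t: (273 + 35)/2041 = 0.1509; t–vi: (335 + 35)/2041 = 0.1813.
Expected DCO frequency = 0.1509 × 0.1813 ≈ 0.02736; observed = 35/2041 ≈ 0.01715.
Coefficient of coincidence = 0.01715/0.02736 ≈ 0.63; interference = 1 − 0.63 = 0.37.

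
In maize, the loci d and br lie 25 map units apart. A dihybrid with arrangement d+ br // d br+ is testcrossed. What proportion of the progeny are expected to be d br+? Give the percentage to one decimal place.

A map distance of 25 map units corresponds to a recombination frequency of 0.250.
The F1 is d+ br / d br+, so d br+ is a parental gamete class with expected frequency (1 − r)/2 = 0.750/2 = 0.3750.
That is 0.3750 = 37.5% of the progeny.

37.5%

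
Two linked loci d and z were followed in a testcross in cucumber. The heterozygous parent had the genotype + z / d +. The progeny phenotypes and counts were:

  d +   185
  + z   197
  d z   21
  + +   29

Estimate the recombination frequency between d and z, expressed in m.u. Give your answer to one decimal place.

The recombinant classes are + + and d z: 29 + 21 = 50.
Recombination frequency = 50/432 = 0.1157 ≈ 11.6%, i.e. 11.6 m.u.

11.6 m.u.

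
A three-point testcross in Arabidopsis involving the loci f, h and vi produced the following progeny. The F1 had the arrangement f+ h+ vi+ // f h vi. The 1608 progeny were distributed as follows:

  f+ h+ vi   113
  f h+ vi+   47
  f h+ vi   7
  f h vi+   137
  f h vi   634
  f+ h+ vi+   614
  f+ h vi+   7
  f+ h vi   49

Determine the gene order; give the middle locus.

h

The two rarest classes, f+ h vi+ and f h+ vi, are the double crossovers. Comparing them with the parentals, only the h allele has switched, so h is the middle locus and the order is vi – h – f.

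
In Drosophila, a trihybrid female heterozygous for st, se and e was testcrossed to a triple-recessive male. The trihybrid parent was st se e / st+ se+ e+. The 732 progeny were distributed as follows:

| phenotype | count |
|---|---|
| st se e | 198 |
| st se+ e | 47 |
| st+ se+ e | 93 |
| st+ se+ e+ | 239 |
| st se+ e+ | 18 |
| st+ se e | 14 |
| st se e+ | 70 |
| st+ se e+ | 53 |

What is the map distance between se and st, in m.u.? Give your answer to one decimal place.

18.0 m.u.

The two rarest classes, st+ se e and st se+ e+, are the double crossovers. Comparing them with the parentals, only the st allele has switched, so st is the middle locus and the order is se – st – e.
Crossovers in the se–st interval produce the single-crossover classes st se+ e and st+ se e+ (47 + 53 = 100) plus the double crossovers (32).
RF(se–st) = (100 + 32) / 732 = 132/732 = 0.1803 → 18.0 m.u.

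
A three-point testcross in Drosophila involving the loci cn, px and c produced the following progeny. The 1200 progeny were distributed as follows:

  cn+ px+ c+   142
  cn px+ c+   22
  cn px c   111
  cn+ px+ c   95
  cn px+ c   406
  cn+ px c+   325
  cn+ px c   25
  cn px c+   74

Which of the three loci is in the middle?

The two most frequent reciprocal classes, cn+ px c+ and cn px+ c, are the parental types, so the F1 was cn+ px c+ / cn px+ c.
The two rarest classes, cn+ px c and cn px+ c+, are the double crossovers. Comparing them with the parentals, only the c allele has switched, so c is the middle locus and the order is cn – c – px.

c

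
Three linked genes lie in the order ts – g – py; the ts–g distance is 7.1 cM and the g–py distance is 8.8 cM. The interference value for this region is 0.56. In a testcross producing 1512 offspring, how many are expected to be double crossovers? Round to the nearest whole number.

4

Map distances give recombination frequencies of 0.071 and 0.088 for the two intervals.
With interference 0.56 (so coincidence = 0.44), expected double-crossover frequency = 0.071 × 0.088 × 0.44 = 0.00275.
Expected number = 0.00275 × 1512 = 4.16 ≈ 4.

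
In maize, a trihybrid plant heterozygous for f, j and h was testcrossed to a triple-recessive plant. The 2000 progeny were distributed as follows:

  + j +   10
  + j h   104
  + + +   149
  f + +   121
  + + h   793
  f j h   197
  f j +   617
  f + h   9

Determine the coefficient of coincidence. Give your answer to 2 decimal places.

The two most frequent reciprocal classes, f j + and + + h, are the parental types, so the F1 was f j + / + + h.
The two rarest classes, + j + and f + h, are the double crossovers. Comparing them with the parentals, only the f allele has switched, so f is the middle locus and the order is j – f – h.
j–f: (225 + 19)/2000 = 0.1220; f–h: (346 + 19)/2000 = 0.1825.
Expected DCO frequency = 0.1220 × 0.1825 ≈ 0.02227; observed = 19/2000 ≈ 0.00950.
Coefficient of coincidence = 0.00950/0.02227 ≈ 0.43.

0.43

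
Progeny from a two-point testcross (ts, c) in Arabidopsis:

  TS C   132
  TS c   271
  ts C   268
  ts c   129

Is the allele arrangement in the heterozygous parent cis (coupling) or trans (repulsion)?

The two most frequent classes are TS c (271) and ts C (268); these are the parental (non-recombinant) types.
So the F1 carried TS c on one chromosome and ts C on the other — the recessive alleles are on opposite chromosomes (trans / repulsion).

trans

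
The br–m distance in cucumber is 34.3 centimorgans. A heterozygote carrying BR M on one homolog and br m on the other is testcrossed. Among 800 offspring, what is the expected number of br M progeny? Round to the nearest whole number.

137

A map distance of 34.3 centimorgans corresponds to a recombination frequency of 0.343.
The F1 is BR M / br m, so br M is a recombinant gamete class with expected frequency r/2 = 0.343/2 = 0.1715.
Expected number = 0.1715 × 800 = 137.20 ≈ 137.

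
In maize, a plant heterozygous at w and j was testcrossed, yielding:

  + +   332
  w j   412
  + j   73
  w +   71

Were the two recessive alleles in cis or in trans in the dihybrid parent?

cis

The two most frequent classes are + + (332) and w j (412); these are the parental (non-recombinant) types.
So the F1 carried + + on one chromosome and w j on the other — the recessive alleles are on the same chromosome (cis / coupling).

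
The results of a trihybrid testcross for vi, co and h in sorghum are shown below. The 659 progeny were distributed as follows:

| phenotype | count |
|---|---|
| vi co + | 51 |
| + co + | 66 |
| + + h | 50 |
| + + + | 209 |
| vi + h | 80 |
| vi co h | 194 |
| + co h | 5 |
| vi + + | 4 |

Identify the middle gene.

vi

The two most frequent reciprocal classes, vi co h and + + +, are the parental types, so the F1 was vi co h / + + +.
The two rarest classes, + co h and vi + +, are the double crossovers. Comparing them with the parentals, only the vi allele has switched, so vi is the middle locus and the order is co – vi – h.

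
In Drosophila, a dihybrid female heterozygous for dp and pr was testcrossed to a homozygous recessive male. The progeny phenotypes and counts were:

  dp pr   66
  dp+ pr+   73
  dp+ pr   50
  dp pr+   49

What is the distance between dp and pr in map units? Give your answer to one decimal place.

41.6 map units

The two most frequent classes, dp+ pr+ (73) and dp pr (66), are the parental types, so the F1 was dp+ pr+ / dp pr.
The recombinant classes are dp+ pr and dp pr+: 50 + 49 = 99.
Recombination frequency = 99/238 = 0.4160 ≈ 41.6%, i.e. 41.6 map units.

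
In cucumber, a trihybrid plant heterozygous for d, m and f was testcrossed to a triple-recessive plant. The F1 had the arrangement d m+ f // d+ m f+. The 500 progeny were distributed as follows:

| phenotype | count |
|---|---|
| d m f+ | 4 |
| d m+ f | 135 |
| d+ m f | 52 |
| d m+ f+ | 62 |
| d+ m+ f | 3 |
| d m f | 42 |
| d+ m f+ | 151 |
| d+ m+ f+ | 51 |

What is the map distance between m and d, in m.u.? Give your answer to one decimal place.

20.0 m.u.

The two rarest classes, d+ m+ f and d m f+, are the double crossovers. Comparing them with the parentals, only the d allele has switched, so d is the middle locus and the order is m – d – f.
Crossovers in the m–d interval produce the single-crossover classes d m f and d+ m+ f+ (42 + 51 = 93) plus the double crossovers (7).
RF(m–d) = (93 + 7) / 500 = 100/500 = 0.2000 → 20.0 m.u.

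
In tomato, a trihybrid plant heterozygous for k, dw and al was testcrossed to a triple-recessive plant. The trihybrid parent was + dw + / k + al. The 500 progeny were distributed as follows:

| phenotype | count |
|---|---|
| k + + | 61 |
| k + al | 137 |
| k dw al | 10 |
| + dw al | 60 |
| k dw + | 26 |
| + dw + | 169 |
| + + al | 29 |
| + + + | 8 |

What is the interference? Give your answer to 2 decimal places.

0.11

The two rarest classes, + + + and k dw al, are the double crossovers. Comparing them with the parentals, only the dw allele has switched, so dw is the middle locus and the order is al – dw – k.
al–dw: (121 + 18)/500 = 0.2780; dw–k: (55 + 18)/500 = 0.1460.
Expected DCO frequency = 0.2780 × 0.1460 ≈ 0.04059; observed = 18/500 ≈ 0.03600.
Coefficient of coincidence = 0.03600/0.04059 ≈ 0.89; interference = 1 − 0.89 = 0.11.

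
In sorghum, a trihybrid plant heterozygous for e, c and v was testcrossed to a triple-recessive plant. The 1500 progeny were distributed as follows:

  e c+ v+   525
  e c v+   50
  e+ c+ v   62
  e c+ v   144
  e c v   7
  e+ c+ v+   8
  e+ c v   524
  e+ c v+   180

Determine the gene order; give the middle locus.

e

The two most frequent reciprocal classes, e+ c v and e c+ v+, are the parental types, so the F1 was e+ c v / e c+ v+.
The two rarest classes, e c v and e+ c+ v+, are the double crossovers. Comparing them with the parentals, only the e allele has switched, so e is the middle locus and the order is c – e – v.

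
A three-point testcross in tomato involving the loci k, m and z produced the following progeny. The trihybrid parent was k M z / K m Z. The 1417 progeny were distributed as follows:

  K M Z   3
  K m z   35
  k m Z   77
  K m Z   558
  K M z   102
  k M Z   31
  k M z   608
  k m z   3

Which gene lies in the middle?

m

The two rarest classes, k m z and K M Z, are the double crossovers. Comparing them with the parentals, only the m allele has switched, so m is the middle locus and the order is k – m – z.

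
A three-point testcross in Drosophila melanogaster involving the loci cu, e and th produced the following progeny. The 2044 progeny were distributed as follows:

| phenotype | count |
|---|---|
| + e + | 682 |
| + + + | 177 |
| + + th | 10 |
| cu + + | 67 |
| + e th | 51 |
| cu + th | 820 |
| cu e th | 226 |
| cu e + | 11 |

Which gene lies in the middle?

The two most frequent reciprocal classes, cu + th and + e +, are the parental types, so the F1 was cu + th / + e +.
The two rarest classes, + + th and cu e +, are the double crossovers. Comparing them with the parentals, only the cu allele has switched, so cu is the middle locus and the order is e – cu – th.

cu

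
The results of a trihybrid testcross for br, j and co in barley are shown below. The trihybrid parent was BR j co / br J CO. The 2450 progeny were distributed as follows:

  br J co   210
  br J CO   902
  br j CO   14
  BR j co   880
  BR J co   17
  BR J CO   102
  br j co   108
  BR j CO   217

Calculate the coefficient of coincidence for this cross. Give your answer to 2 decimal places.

The two rarest classes, BR J co and br j CO, are the double crossovers. Comparing them with the parentals, only the j allele has switched, so j is the middle locus and the order is br – j – co.
br–j: (210 + 31)/2450 = 0.0984; j–co: (427 + 31)/2450 = 0.1869.
Expected DCO frequency = 0.0984 × 0.1869 ≈ 0.01839; observed = 31/2450 ≈ 0.01265.
Coefficient of coincidence = 0.01265/0.01839 ≈ 0.69.

0.69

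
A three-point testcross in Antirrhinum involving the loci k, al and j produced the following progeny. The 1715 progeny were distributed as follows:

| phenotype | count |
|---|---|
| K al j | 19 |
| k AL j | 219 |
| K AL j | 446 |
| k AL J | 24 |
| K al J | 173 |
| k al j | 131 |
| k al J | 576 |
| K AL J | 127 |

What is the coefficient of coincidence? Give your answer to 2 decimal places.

The two most frequent reciprocal classes, K AL j and k al J, are the parental types, so the F1 was K AL j / k al J.
The two rarest classes, K al j and k AL J, are the double crossovers. Comparing them with the parentals, only the al allele has switched, so al is the middle locus and the order is k – al – j.
k–al: (392 + 43)/1715 = 0.2536; al–j: (258 + 43)/1715 = 0.1755.
Expected DCO frequency = 0.2536 × 0.1755 ≈ 0.04451; observed = 43/1715 ≈ 0.02507.
Coefficient of coincidence = 0.02507/0.04451 ≈ 0.56.

0.56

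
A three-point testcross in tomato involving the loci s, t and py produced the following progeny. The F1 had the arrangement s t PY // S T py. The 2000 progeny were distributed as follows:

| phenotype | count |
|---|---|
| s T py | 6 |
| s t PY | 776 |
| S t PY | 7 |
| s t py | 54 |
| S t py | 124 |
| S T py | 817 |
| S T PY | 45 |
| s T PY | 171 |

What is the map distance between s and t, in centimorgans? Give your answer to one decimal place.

The two rarest classes, S t PY and s T py, are the double crossovers. Comparing them with the parentals, only the s allele has switched, so s is the middle locus and the order is t – s – py.
Crossovers in the t–s interval produce the single-crossover classes s T PY and S t py (171 + 124 = 295) plus the double crossovers (13).
RF(t–s) = (295 + 13) / 2000 = 308/2000 = 0.1540 → 15.4 centimorgans.

15.4 centimorgans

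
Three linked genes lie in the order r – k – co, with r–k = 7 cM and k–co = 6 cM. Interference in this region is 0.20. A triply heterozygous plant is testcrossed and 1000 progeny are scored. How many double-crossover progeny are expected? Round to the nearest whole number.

3

Map distances give recombination frequencies of 0.070 and 0.060 for the two intervals.
With interference 0.20 (so coincidence = 0.80), expected double-crossover frequency = 0.070 × 0.060 × 0.80 = 0.00336.
Expected number = 0.00336 × 1000 = 3.36 ≈ 3.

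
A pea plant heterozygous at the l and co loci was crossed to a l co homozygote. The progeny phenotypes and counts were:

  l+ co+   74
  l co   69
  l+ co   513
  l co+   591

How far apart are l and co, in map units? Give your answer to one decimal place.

11.5 map units

The two most frequent classes, l+ co (513) and l co+ (591), are the parental types, so the F1 was l+ co / l co+.
The recombinant classes are l+ co+ and l co: 74 + 69 = 143.
Recombination frequency = 143/1247 = 0.1147 ≈ 11.5%, i.e. 11.5 map units.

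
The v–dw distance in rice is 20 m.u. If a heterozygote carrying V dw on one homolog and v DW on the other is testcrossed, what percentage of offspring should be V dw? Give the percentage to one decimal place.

A map distance of 20 m.u. corresponds to a recombination frequency of 0.200.
The F1 is V dw / v DW, so V dw is a parental gamete class with expected frequency (1 − r)/2 = 0.800/2 = 0.4000.
That is 0.4000 = 40.0% of the progeny.

40.0%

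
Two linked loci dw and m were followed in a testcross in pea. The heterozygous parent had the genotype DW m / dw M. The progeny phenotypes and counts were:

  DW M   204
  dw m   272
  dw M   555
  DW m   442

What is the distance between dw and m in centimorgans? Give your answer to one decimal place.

32.3 centimorgans

The recombinant classes are DW M and dw m: 204 + 272 = 476.
Recombination frequency = 476/1473 = 0.3232 ≈ 32.3%, i.e. 32.3 centimorgans.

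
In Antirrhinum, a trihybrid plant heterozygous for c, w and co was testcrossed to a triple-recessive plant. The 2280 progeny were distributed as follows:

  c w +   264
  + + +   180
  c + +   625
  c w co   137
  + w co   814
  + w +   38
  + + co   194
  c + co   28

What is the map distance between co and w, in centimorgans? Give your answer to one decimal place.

23.0 centimorgans

The two most frequent reciprocal classes, c + + and + w co, are the parental types, so the F1 was c + + / + w co.
The two rarest classes, c + co and + w +, are the double crossovers. Comparing them with the parentals, only the co allele has switched, so co is the middle locus and the order is c – co – w.
Crossovers in the co–w interval produce the single-crossover classes c w + and + + co (264 + 194 = 458) plus the double crossovers (66).
RF(co–w) = (458 + 66) / 2280 = 524/2280 = 0.2298 → 23.0 centimorgans.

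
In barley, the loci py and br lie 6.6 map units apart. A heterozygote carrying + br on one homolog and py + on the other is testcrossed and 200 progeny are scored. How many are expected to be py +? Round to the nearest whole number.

A map distance of 6.6 map units corresponds to a recombination frequency of 0.066.
The F1 is + br / py +, so py + is a parental gamete class with expected frequency (1 − r)/2 = 0.934/2 = 0.4670.
Expected number = 0.4670 × 200 = 93.40 ≈ 93.

93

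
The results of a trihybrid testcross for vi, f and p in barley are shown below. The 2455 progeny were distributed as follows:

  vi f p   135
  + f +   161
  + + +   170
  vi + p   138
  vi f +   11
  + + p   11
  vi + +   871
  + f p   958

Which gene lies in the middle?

The two most frequent reciprocal classes, vi + + and + f p, are the parental types, so the F1 was vi + + / + f p.
The two rarest classes, vi f + and + + p, are the double crossovers. Comparing them with the parentals, only the f allele has switched, so f is the middle locus and the order is p – f – vi.

f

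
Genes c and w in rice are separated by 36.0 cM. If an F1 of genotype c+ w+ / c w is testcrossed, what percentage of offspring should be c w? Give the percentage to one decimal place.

A map distance of 36.0 cM corresponds to a recombination frequency of 0.360.
The F1 is c+ w+ / c w, so c w is a parental gamete class with expected frequency (1 − r)/2 = 0.640/2 = 0.3200.
That is 0.3200 = 32.0% of the progeny.

32.0%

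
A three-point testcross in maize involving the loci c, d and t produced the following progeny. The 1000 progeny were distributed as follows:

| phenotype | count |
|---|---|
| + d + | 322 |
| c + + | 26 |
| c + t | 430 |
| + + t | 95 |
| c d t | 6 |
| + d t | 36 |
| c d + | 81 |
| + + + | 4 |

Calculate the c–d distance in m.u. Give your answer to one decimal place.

The two most frequent reciprocal classes, c + t and + d +, are the parental types, so the F1 was c + t / + d +.
The two rarest classes, c d t and + + +, are the double crossovers. Comparing them with the parentals, only the d allele has switched, so d is the middle locus and the order is c – d – t.
Crossovers in the c–d interval produce the single-crossover classes + + t and c d + (95 + 81 = 176) plus the double crossovers (10).
RF(c–d) = (176 + 10) / 1000 = 186/1000 = 0.1860 → 18.6 m.u.

18.6 m.u.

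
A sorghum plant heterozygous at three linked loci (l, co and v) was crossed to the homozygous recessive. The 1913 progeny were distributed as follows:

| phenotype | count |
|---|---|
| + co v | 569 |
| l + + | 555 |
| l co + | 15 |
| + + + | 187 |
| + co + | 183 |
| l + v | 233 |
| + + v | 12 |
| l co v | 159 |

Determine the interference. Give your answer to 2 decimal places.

The two most frequent reciprocal classes, + co v and l + +, are the parental types, so the F1 was + co v / l + +.
The two rarest classes, + + v and l co +, are the double crossovers. Comparing them with the parentals, only the co allele has switched, so co is the middle locus and the order is v – co – l.
v–co: (416 + 27)/1913 = 0.2316; co–l: (346 + 27)/1913 = 0.1950.
Expected DCO frequency = 0.2316 × 0.1950 ≈ 0.04516; observed = 27/1913 ≈ 0.01411.
Coefficient of coincidence = 0.01411/0.04516 ≈ 0.31; interference = 1 − 0.31 = 0.69.

0.69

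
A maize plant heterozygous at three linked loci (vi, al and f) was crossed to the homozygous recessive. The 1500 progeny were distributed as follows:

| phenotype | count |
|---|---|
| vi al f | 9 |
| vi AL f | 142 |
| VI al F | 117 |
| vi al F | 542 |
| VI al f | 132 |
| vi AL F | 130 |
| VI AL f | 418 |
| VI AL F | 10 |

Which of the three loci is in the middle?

The two most frequent reciprocal classes, vi al F and VI AL f, are the parental types, so the F1 was vi al F / VI AL f.
The two rarest classes, vi al f and VI AL F, are the double crossovers. Comparing them with the parentals, only the f allele has switched, so f is the middle locus and the order is al – f – vi.

f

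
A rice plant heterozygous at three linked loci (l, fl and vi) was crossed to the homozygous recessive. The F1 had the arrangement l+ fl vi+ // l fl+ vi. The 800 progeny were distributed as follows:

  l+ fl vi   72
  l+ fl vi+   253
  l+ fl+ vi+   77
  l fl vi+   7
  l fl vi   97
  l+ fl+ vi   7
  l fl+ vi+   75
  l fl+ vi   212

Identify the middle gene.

The two rarest classes, l fl vi+ and l+ fl+ vi, are the double crossovers. Comparing them with the parentals, only the l allele has switched, so l is the middle locus and the order is vi – l – fl.

l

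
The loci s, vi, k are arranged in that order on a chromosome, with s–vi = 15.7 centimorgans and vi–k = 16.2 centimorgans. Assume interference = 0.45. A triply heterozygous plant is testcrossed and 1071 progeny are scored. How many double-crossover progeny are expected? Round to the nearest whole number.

15

Map distances give recombination frequencies of 0.157 and 0.162 for the two intervals.
With interference 0.45 (so coincidence = 0.55), expected double-crossover frequency = 0.157 × 0.162 × 0.55 = 0.01399.
Expected number = 0.01399 × 1071 = 14.98 ≈ 15.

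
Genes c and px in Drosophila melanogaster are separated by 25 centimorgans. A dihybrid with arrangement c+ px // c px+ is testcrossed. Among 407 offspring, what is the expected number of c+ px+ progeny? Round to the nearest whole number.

51

A map distance of 25 centimorgans corresponds to a recombination frequency of 0.250.
The F1 is c+ px / c px+, so c+ px+ is a recombinant gamete class with expected frequency r/2 = 0.250/2 = 0.1250.
Expected number = 0.1250 × 407 = 50.88 ≈ 51.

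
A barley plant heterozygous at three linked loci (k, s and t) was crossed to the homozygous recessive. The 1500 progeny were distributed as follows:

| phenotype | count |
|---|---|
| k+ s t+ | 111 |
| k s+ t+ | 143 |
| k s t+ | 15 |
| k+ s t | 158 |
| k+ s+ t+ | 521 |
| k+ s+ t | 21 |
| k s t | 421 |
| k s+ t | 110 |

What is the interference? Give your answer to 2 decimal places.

The two most frequent reciprocal classes, k+ s+ t+ and k s t, are the parental types, so the F1 was k+ s+ t+ / k s t.
The two rarest classes, k+ s+ t and k s t+, are the double crossovers. Comparing them with the parentals, only the t allele has switched, so t is the middle locus and the order is s – t – k.
s–t: (221 + 36)/1500 = 0.1713; t–k: (301 + 36)/1500 = 0.2247.
Expected DCO frequency = 0.1713 × 0.2247 ≈ 0.03849; observed = 36/1500 ≈ 0.02400.
Coefficient of coincidence = 0.02400/0.03849 ≈ 0.62; interference = 1 − 0.62 = 0.38.

0.38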